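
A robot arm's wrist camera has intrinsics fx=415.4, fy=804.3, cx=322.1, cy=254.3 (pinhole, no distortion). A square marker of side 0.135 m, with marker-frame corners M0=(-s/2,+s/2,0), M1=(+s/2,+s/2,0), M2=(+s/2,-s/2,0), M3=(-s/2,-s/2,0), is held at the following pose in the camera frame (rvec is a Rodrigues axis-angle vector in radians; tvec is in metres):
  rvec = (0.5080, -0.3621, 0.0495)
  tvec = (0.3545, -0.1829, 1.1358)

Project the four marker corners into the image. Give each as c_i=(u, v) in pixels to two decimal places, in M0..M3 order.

Intrinsics K: fx=415.4, fy=804.3, cx=322.1, cy=254.3
Marker side s = 0.135 m; corners in marker frame (Z=0):
  M0 = (-0.0675, +0.0675, 0)
  M1 = (+0.0675, +0.0675, 0)
  M2 = (+0.0675, -0.0675, 0)
  M3 = (-0.0675, -0.0675, 0)
rvec = (0.5080, -0.3621, 0.0495), |rvec| = θ = 0.62580 rad = 35.856°
Rodrigues: sinθ=0.58575, 1−cosθ=0.18951; R = I + sinθ·[k]× + (1−cosθ)·[k]×²:
    [+0.93537 -0.13534 -0.32676]
    [-0.04268 +0.87394 -0.48416]
    [+0.35109 +0.46681 +0.81168]
t = (0.3545, -0.1829, 1.1358) m
M0: Pc = R·M0+t = (+0.28223, -0.12103, +1.14361); u = 415.4·(+0.28223)/1.14361 + 322.1 = 424.6148, v = 804.3·(-0.12103)/1.14361 + 254.3 = 169.1810
M1: Pc = R·M1+t = (+0.40850, -0.12679, +1.19101); u = 415.4·(+0.40850)/1.19101 + 322.1 = 464.5773, v = 804.3·(-0.12679)/1.19101 + 254.3 = 168.6775
M2: Pc = R·M2+t = (+0.42677, -0.24477, +1.12799); u = 415.4·(+0.42677)/1.12799 + 322.1 = 479.2660, v = 804.3·(-0.24477)/1.12799 + 254.3 = 79.7682
M3: Pc = R·M3+t = (+0.30050, -0.23901, +1.08059); u = 415.4·(+0.30050)/1.08059 + 322.1 = 437.6173, v = 804.3·(-0.23901)/1.08059 + 254.3 = 76.4013

c0=(424.61, 169.18) c1=(464.58, 168.68) c2=(479.27, 79.77) c3=(437.62, 76.40)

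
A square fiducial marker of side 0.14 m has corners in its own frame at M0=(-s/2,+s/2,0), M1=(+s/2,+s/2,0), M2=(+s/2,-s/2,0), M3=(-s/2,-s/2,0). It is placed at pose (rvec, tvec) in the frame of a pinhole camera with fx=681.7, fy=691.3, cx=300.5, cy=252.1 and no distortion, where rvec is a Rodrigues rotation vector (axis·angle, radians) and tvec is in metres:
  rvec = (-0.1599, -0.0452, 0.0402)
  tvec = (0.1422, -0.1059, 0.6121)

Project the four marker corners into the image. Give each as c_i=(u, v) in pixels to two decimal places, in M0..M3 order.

Intrinsics K: fx=681.7, fy=691.3, cx=300.5, cy=252.1
Marker side s = 0.14 m; corners in marker frame (Z=0):
  M0 = (-0.0700, +0.0700, 0)
  M1 = (+0.0700, +0.0700, 0)
  M2 = (+0.0700, -0.0700, 0)
  M3 = (-0.0700, -0.0700, 0)
rvec = (-0.1599, -0.0452, 0.0402), |rvec| = θ = 0.17096 rad = 9.795°
Rodrigues: sinθ=0.17013, 1−cosθ=0.01458; R = I + sinθ·[k]× + (1−cosθ)·[k]×²:
    [+0.99817 -0.03640 -0.04819]
    [+0.04361 +0.98644 +0.15822]
    [+0.04177 -0.16003 +0.98623]
t = (0.1422, -0.1059, 0.6121) m
M0: Pc = R·M0+t = (+0.06978, -0.03990, +0.59797); u = 681.7·(+0.06978)/0.59797 + 300.5 = 380.0501, v = 691.3·(-0.03990)/0.59797 + 252.1 = 205.9707
M1: Pc = R·M1+t = (+0.20952, -0.03380, +0.60382); u = 681.7·(+0.20952)/0.60382 + 300.5 = 537.0476, v = 691.3·(-0.03380)/0.60382 + 252.1 = 213.4073
M2: Pc = R·M2+t = (+0.21462, -0.17190, +0.62623); u = 681.7·(+0.21462)/0.62623 + 300.5 = 534.1322, v = 691.3·(-0.17190)/0.62623 + 252.1 = 62.3391
M3: Pc = R·M3+t = (+0.07488, -0.17800, +0.62038); u = 681.7·(+0.07488)/0.62038 + 300.5 = 382.7769, v = 691.3·(-0.17800)/0.62038 + 252.1 = 53.7469

c0=(380.05, 205.97) c1=(537.05, 213.41) c2=(534.13, 62.34) c3=(382.78, 53.75)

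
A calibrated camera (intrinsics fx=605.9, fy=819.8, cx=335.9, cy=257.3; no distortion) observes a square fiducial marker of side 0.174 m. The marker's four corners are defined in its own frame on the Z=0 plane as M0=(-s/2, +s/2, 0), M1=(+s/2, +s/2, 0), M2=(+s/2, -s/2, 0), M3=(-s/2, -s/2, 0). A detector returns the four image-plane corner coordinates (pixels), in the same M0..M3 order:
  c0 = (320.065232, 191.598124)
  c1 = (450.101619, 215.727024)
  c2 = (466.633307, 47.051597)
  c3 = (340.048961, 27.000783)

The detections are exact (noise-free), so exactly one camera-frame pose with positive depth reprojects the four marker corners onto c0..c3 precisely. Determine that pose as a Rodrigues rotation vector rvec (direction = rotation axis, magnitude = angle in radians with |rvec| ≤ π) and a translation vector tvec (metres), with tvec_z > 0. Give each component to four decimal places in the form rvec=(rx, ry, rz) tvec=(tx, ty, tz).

Intrinsics K: fx=605.9, fy=819.8, cx=335.9, cy=257.3
Marker side s = 0.174 m; corners in marker frame (Z=0):
  M0 = (-0.0870, +0.0870, 0)
  M1 = (+0.0870, +0.0870, 0)
  M2 = (+0.0870, -0.0870, 0)
  M3 = (-0.0870, -0.0870, 0)
Detected image corners:
  c0 = (320.065232, 191.598124) px
  c1 = (450.101619, 215.727024) px
  c2 = (466.633307, 47.051597) px
  c3 = (340.048961, 27.000783) px
Planar DLT: solve 8×8 A·h = b for H (H[2,2]=1):
  H  [+690.77937 -172.59915 +393.69019]
  H  [+112.58650 +936.93310 +118.98864]
  H  [-0.11793 -0.17140 +1.00000]
B = K⁻¹H; ‖b₁‖=1.223703, ‖b₂‖=1.223703; λ = 2/(‖b₁‖+‖b₂‖) = 0.817192, sign → tz>0 ⇒ λ=+0.817192
r₁ = λ·B[:,0] = (+0.98510,+0.14247,-0.09637); r₂ = λ·B[:,1] = (-0.15514,+0.97791,-0.14007)
r₃ = r₁×r₂ = (+0.07429,+0.15293,+0.98544); SVD([r₁ r₂ r₃]) → R = UVᵀ:
  R  [+0.98510 -0.15514 +0.07429]
  R  [+0.14247 +0.97791 +0.15293]
  R  [-0.09637 -0.14007 +0.98544]
t = (+0.07794, -0.13787, +0.81719) m
tr R = 2.948450; θ = arccos((tr R − 1)/2) = 0.227537 rad = 13.037°
axis k = ((R−Rᵀ)₃₂, (R−Rᵀ)₁₃, (R−Rᵀ)₂₁) / (2 sinθ) = (-0.649432, +0.378260, +0.659664)
rvec = θ·k = (-0.147770, +0.086068, +0.150098)

rvec=(-0.1478, 0.0861, 0.1501) tvec=(0.0779, -0.1379, 0.8172)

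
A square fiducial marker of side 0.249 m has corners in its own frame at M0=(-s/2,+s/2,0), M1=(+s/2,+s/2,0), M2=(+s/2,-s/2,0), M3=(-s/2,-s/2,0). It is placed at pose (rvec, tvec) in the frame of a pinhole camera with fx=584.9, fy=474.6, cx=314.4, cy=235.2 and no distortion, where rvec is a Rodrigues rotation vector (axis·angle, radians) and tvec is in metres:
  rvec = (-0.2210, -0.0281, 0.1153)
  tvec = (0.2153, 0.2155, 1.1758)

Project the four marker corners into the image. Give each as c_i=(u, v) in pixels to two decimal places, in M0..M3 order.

c0=(354.12, 368.31) c1=(479.72, 379.92) c2=(485.61, 278.30) c3=(365.76, 266.91)

Intrinsics K: fx=584.9, fy=474.6, cx=314.4, cy=235.2
Marker side s = 0.249 m; corners in marker frame (Z=0):
  M0 = (-0.1245, +0.1245, 0)
  M1 = (+0.1245, +0.1245, 0)
  M2 = (+0.1245, -0.1245, 0)
  M3 = (-0.1245, -0.1245, 0)
rvec = (-0.2210, -0.0281, 0.1153), |rvec| = θ = 0.25085 rad = 14.373°
Rodrigues: sinθ=0.24823, 1−cosθ=0.03130; R = I + sinθ·[k]× + (1−cosθ)·[k]×²:
    [+0.99299 -0.11101 -0.04048]
    [+0.11718 +0.96910 +0.21708]
    [+0.01513 -0.22030 +0.97531]
t = (0.2153, 0.2155, 1.1758) m
M0: Pc = R·M0+t = (+0.07785, +0.32156, +1.14649); u = 584.9·(+0.07785)/1.14649 + 314.4 = 354.1174, v = 474.6·(+0.32156)/1.14649 + 235.2 = 368.3141
M1: Pc = R·M1+t = (+0.32511, +0.35074, +1.15026); u = 584.9·(+0.32511)/1.15026 + 314.4 = 479.7157, v = 474.6·(+0.35074)/1.15026 + 235.2 = 379.9173
M2: Pc = R·M2+t = (+0.35275, +0.10944, +1.20511); u = 584.9·(+0.35275)/1.20511 + 314.4 = 485.6060, v = 474.6·(+0.10944)/1.20511 + 235.2 = 278.2988
M3: Pc = R·M3+t = (+0.10549, +0.08026, +1.20134); u = 584.9·(+0.10549)/1.20134 + 314.4 = 365.7612, v = 474.6·(+0.08026)/1.20134 + 235.2 = 266.9067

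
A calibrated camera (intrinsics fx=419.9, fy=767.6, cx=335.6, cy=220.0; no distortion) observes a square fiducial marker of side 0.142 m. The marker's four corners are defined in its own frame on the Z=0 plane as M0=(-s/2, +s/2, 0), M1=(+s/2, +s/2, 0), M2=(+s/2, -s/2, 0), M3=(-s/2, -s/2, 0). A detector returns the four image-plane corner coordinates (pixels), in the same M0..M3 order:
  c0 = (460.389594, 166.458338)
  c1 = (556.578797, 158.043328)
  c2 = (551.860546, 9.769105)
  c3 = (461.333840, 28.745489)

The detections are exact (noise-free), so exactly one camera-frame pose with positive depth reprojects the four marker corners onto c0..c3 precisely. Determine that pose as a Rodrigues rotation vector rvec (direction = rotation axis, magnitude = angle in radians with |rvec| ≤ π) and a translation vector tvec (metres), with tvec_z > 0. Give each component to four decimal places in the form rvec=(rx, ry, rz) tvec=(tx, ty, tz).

rvec=(-0.3076, 0.3975, 0.0388) tvec=(0.2797, -0.1179, 0.6906)

Intrinsics K: fx=419.9, fy=767.6, cx=335.6, cy=220.0
Marker side s = 0.142 m; corners in marker frame (Z=0):
  M0 = (-0.0710, +0.0710, 0)
  M1 = (+0.0710, +0.0710, 0)
  M2 = (+0.0710, -0.0710, 0)
  M3 = (-0.0710, -0.0710, 0)
Detected image corners:
  c0 = (460.389594, 166.458338) px
  c1 = (556.578797, 158.043328) px
  c2 = (551.860546, 9.769105) px
  c3 = (461.333840, 28.745489) px
Planar DLT: solve 8×8 A·h = b for H (H[2,2]=1):
  H  [+372.65870 -198.54944 +505.65701]
  H  [-148.36522 +967.78090 +88.91550]
  H  [-0.55996 -0.41582 +1.00000]
B = K⁻¹H; ‖b₁‖=1.448086, ‖b₂‖=1.448086; λ = 2/(‖b₁‖+‖b₂‖) = 0.690567, sign → tz>0 ⇒ λ=+0.690567
r₁ = λ·B[:,0] = (+0.92193,-0.02265,-0.38669); r₂ = λ·B[:,1] = (-0.09703,+0.95296,-0.28715)
r₃ = r₁×r₂ = (+0.37500,+0.30226,+0.87636); SVD([r₁ r₂ r₃]) → R = UVᵀ:
  R  [+0.92193 -0.09703 +0.37500]
  R  [-0.02265 +0.95296 +0.30226]
  R  [-0.38669 -0.28715 +0.87636]
t = (+0.27968, -0.11793, +0.69057) m
tr R = 2.751254; θ = arccos((tr R − 1)/2) = 0.504064 rad = 28.881°
axis k = ((R−Rᵀ)₃₂, (R−Rᵀ)₁₃, (R−Rᵀ)₂₁) / (2 sinθ) = (-0.610167, +0.788522, +0.077004)
rvec = θ·k = (-0.307563, +0.397466, +0.038815)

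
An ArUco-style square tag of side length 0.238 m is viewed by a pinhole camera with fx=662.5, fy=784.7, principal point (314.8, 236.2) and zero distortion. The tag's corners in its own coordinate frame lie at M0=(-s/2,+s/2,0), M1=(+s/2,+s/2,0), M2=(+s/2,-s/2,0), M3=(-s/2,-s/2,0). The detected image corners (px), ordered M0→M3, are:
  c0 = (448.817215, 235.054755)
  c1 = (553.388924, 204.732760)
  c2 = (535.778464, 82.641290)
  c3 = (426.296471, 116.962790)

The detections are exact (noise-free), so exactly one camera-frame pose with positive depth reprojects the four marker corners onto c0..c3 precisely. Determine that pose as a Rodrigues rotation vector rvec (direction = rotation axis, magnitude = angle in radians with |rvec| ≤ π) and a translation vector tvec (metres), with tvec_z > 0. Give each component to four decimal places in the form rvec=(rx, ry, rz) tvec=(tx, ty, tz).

rvec=(0.3265, 0.0832, -0.2629) tvec=(0.3897, -0.1397, 1.4671)

Intrinsics K: fx=662.5, fy=784.7, cx=314.8, cy=236.2
Marker side s = 0.238 m; corners in marker frame (Z=0):
  M0 = (-0.1190, +0.1190, 0)
  M1 = (+0.1190, +0.1190, 0)
  M2 = (+0.1190, -0.1190, 0)
  M3 = (-0.1190, -0.1190, 0)
Detected image corners:
  c0 = (448.817215, 235.054755) px
  c1 = (553.388924, 204.732760) px
  c2 = (535.778464, 82.641290) px
  c3 = (426.296471, 116.962790) px
Planar DLT: solve 8×8 A·h = b for H (H[2,2]=1):
  H  [+408.27521 +186.79225 +490.78540]
  H  [-148.99566 +537.82891 +161.49881]
  H  [-0.08382 +0.20848 +1.00000]
B = K⁻¹H; ‖b₁‖=0.681610, ‖b₂‖=0.681610; λ = 2/(‖b₁‖+‖b₂‖) = 1.467115, sign → tz>0 ⇒ λ=+1.467115
r₁ = λ·B[:,0] = (+0.96256,-0.24155,-0.12297); r₂ = λ·B[:,1] = (+0.26831,+0.91348,+0.30587)
r₃ = r₁×r₂ = (+0.03845,-0.32741,+0.94410); SVD([r₁ r₂ r₃]) → R = UVᵀ:
  R  [+0.96256 +0.26831 +0.03845]
  R  [-0.24155 +0.91348 -0.32741]
  R  [-0.12297 +0.30587 +0.94410]
t = (+0.38972, -0.13967, +1.46711) m
tr R = 2.820145; θ = arccos((tr R − 1)/2) = 0.427337 rad = 24.485°
axis k = ((R−Rᵀ)₃₂, (R−Rᵀ)₁₃, (R−Rᵀ)₂₁) / (2 sinθ) = (+0.764007, +0.194745, -0.615116)
rvec = θ·k = (+0.326489, +0.083222, -0.262862)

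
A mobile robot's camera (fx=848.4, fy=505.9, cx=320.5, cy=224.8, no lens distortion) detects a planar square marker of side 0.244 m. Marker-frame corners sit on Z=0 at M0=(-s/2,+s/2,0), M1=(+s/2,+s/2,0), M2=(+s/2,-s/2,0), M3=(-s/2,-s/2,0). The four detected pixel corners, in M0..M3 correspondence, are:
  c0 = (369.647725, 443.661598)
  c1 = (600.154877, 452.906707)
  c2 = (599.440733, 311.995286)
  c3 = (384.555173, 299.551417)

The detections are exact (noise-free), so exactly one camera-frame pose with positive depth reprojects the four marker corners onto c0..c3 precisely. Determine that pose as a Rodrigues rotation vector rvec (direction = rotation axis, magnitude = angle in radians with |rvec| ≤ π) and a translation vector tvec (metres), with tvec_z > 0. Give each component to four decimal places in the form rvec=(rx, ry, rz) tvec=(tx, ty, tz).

rvec=(-0.2539, -0.1163, 0.0971) tvec=(0.1802, 0.2669, 0.9012)

Intrinsics K: fx=848.4, fy=505.9, cx=320.5, cy=224.8
Marker side s = 0.244 m; corners in marker frame (Z=0):
  M0 = (-0.1220, +0.1220, 0)
  M1 = (+0.1220, +0.1220, 0)
  M2 = (+0.1220, -0.1220, 0)
  M3 = (-0.1220, -0.1220, 0)
Detected image corners:
  c0 = (369.647725, 443.661598) px
  c1 = (600.154877, 452.906707) px
  c2 = (599.440733, 311.995286) px
  c3 = (384.555173, 299.551417) px
Planar DLT: solve 8×8 A·h = b for H (H[2,2]=1):
  H  [+967.06536 -167.29717 +490.11560]
  H  [+87.49911 +476.94270 +374.63617]
  H  [+0.11359 -0.28387 +1.00000]
B = K⁻¹H; ‖b₁‖=1.109604, ‖b₂‖=1.109604; λ = 2/(‖b₁‖+‖b₂‖) = 0.901222, sign → tz>0 ⇒ λ=+0.901222
r₁ = λ·B[:,0] = (+0.98860,+0.11038,+0.10237); r₂ = λ·B[:,1] = (-0.08107,+0.96332,-0.25583)
r₃ = r₁×r₂ = (-0.12686,+0.24462,+0.96129); SVD([r₁ r₂ r₃]) → R = UVᵀ:
  R  [+0.98860 -0.08107 -0.12686]
  R  [+0.11038 +0.96332 +0.24462]
  R  [+0.10237 -0.25583 +0.96129]
t = (+0.18018, +0.26692, +0.90122) m
tr R = 2.913206; θ = arccos((tr R − 1)/2) = 0.295685 rad = 16.941°
axis k = ((R−Rᵀ)₃₂, (R−Rᵀ)₁₃, (R−Rᵀ)₂₁) / (2 sinθ) = (-0.858705, -0.393328, +0.328509)
rvec = θ·k = (-0.253906, -0.116301, +0.097135)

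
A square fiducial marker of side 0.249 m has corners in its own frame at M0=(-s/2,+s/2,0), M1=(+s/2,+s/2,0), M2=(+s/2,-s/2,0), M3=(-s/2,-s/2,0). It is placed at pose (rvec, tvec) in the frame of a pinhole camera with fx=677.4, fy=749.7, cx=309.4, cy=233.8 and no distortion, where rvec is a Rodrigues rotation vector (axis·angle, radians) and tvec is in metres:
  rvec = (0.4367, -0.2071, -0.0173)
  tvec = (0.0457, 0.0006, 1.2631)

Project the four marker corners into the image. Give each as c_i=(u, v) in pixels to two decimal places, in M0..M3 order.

c0=(267.63, 304.07) c1=(392.37, 293.02) c2=(403.21, 161.05) c3=(267.88, 167.66)

Intrinsics K: fx=677.4, fy=749.7, cx=309.4, cy=233.8
Marker side s = 0.249 m; corners in marker frame (Z=0):
  M0 = (-0.1245, +0.1245, 0)
  M1 = (+0.1245, +0.1245, 0)
  M2 = (+0.1245, -0.1245, 0)
  M3 = (-0.1245, -0.1245, 0)
rvec = (0.4367, -0.2071, -0.0173), |rvec| = θ = 0.48363 rad = 27.710°
Rodrigues: sinθ=0.46499, 1−cosθ=0.11469; R = I + sinθ·[k]× + (1−cosθ)·[k]×²:
    [+0.97882 -0.02771 -0.20282]
    [-0.06098 +0.90634 -0.41812]
    [+0.19542 +0.42163 +0.88546]
t = (0.0457, 0.0006, 1.2631) m
M0: Pc = R·M0+t = (-0.07961, +0.12103, +1.29126); u = 677.4·(-0.07961)/1.29126 + 309.4 = 267.6345, v = 749.7·(+0.12103)/1.29126 + 233.8 = 304.0703
M1: Pc = R·M1+t = (+0.16411, +0.10585, +1.33992); u = 677.4·(+0.16411)/1.33992 + 309.4 = 392.3677, v = 749.7·(+0.10585)/1.33992 + 233.8 = 293.0230
M2: Pc = R·M2+t = (+0.17101, -0.11983, +1.23494); u = 677.4·(+0.17101)/1.23494 + 309.4 = 403.2062, v = 749.7·(-0.11983)/1.23494 + 233.8 = 161.0531
M3: Pc = R·M3+t = (-0.07271, -0.10465, +1.18628); u = 677.4·(-0.07271)/1.18628 + 309.4 = 267.8786, v = 749.7·(-0.10465)/1.18628 + 233.8 = 167.6649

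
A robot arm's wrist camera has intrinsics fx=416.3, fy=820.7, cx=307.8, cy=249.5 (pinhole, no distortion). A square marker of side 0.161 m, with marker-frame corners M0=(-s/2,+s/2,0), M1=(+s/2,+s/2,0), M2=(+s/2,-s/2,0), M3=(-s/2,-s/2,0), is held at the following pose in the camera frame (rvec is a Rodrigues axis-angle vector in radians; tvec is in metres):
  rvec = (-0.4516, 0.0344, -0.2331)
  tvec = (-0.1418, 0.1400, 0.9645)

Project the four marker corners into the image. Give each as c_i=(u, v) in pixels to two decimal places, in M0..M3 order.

c0=(216.83, 451.96) c1=(287.17, 418.56) c2=(274.18, 291.39) c3=(208.76, 322.06)

Intrinsics K: fx=416.3, fy=820.7, cx=307.8, cy=249.5
Marker side s = 0.161 m; corners in marker frame (Z=0):
  M0 = (-0.0805, +0.0805, 0)
  M1 = (+0.0805, +0.0805, 0)
  M2 = (+0.0805, -0.0805, 0)
  M3 = (-0.0805, -0.0805, 0)
rvec = (-0.4516, 0.0344, -0.2331), |rvec| = θ = 0.50937 rad = 29.185°
Rodrigues: sinθ=0.48763, 1−cosθ=0.12695; R = I + sinθ·[k]× + (1−cosθ)·[k]×²:
    [+0.97284 +0.21555 +0.08444]
    [-0.23075 +0.87363 +0.42840]
    [+0.01857 -0.43625 +0.89964]
t = (-0.1418, 0.1400, 0.9645) m
M0: Pc = R·M0+t = (-0.20276, +0.22890, +0.92789); u = 416.3·(-0.20276)/0.92789 + 307.8 = 216.8302, v = 820.7·(+0.22890)/0.92789 + 249.5 = 451.9604
M1: Pc = R·M1+t = (-0.04614, +0.19175, +0.93088); u = 416.3·(-0.04614)/0.93088 + 307.8 = 287.1678, v = 820.7·(+0.19175)/0.93088 + 249.5 = 418.5562
M2: Pc = R·M2+t = (-0.08084, +0.05110, +1.00111); u = 416.3·(-0.08084)/1.00111 + 307.8 = 274.1844, v = 820.7·(+0.05110)/1.00111 + 249.5 = 291.3890
M3: Pc = R·M3+t = (-0.23746, +0.08825, +0.99812); u = 416.3·(-0.23746)/0.99812 + 307.8 = 208.7574, v = 820.7·(+0.08825)/0.99812 + 249.5 = 322.0616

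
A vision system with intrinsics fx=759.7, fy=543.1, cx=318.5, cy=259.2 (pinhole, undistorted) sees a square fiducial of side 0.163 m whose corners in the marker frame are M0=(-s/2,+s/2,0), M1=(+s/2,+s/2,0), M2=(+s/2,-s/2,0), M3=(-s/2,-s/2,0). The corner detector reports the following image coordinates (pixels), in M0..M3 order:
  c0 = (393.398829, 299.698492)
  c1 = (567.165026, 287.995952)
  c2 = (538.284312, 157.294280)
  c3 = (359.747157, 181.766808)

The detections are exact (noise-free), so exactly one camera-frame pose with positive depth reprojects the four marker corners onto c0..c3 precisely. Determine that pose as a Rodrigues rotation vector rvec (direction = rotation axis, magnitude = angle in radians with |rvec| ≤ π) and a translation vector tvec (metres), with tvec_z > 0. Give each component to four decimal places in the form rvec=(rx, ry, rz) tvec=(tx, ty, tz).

rvec=(0.2311, 0.4056, -0.1724) tvec=(0.1295, -0.0327, 0.6916)

Intrinsics K: fx=759.7, fy=543.1, cx=318.5, cy=259.2
Marker side s = 0.163 m; corners in marker frame (Z=0):
  M0 = (-0.0815, +0.0815, 0)
  M1 = (+0.0815, +0.0815, 0)
  M2 = (+0.0815, -0.0815, 0)
  M3 = (-0.0815, -0.0815, 0)
Detected image corners:
  c0 = (393.398829, 299.698492) px
  c1 = (567.165026, 287.995952) px
  c2 = (538.284312, 157.294280) px
  c3 = (359.747157, 181.766808) px
Planar DLT: solve 8×8 A·h = b for H (H[2,2]=1):
  H  [+805.86559 +318.45060 +460.75355]
  H  [-246.97393 +823.58518 +233.49727]
  H  [-0.59076 +0.27102 +1.00000]
B = K⁻¹H; ‖b₁‖=1.445987, ‖b₂‖=1.445987; λ = 2/(‖b₁‖+‖b₂‖) = 0.691569, sign → tz>0 ⇒ λ=+0.691569
r₁ = λ·B[:,0] = (+0.90488,-0.11950,-0.40855); r₂ = λ·B[:,1] = (+0.21131,+0.95928,+0.18743)
r₃ = r₁×r₂ = (+0.36952,-0.25593,+0.89328); SVD([r₁ r₂ r₃]) → R = UVᵀ:
  R  [+0.90488 +0.21131 +0.36952]
  R  [-0.11950 +0.95928 -0.25593]
  R  [-0.40855 +0.18743 +0.89328]
t = (+0.12950, -0.03273, +0.69157) m
tr R = 2.757441; θ = arccos((tr R − 1)/2) = 0.497621 rad = 28.512°
axis k = ((R−Rᵀ)₃₂, (R−Rᵀ)₁₃, (R−Rᵀ)₂₁) / (2 sinθ) = (+0.464411, +0.815011, -0.346525)
rvec = θ·k = (+0.231101, +0.405567, -0.172438)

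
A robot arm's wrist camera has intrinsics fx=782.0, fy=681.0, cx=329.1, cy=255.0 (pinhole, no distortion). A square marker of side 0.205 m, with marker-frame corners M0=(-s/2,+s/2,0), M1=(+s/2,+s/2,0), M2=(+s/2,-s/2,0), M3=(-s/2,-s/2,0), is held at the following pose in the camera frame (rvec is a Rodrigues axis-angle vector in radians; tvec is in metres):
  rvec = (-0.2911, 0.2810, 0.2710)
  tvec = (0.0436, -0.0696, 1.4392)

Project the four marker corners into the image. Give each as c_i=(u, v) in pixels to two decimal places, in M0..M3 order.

Intrinsics K: fx=782.0, fy=681.0, cx=329.1, cy=255.0
Marker side s = 0.205 m; corners in marker frame (Z=0):
  M0 = (-0.1025, +0.1025, 0)
  M1 = (+0.1025, +0.1025, 0)
  M2 = (+0.1025, -0.1025, 0)
  M3 = (-0.1025, -0.1025, 0)
rvec = (-0.2911, 0.2810, 0.2710), |rvec| = θ = 0.48697 rad = 27.901°
Rodrigues: sinθ=0.46795, 1−cosθ=0.11625; R = I + sinθ·[k]× + (1−cosθ)·[k]×²:
    [+0.92529 -0.30051 +0.23135]
    [+0.22032 +0.92246 +0.31706]
    [-0.30870 -0.24240 +0.91975]
t = (0.0436, -0.0696, 1.4392) m
M0: Pc = R·M0+t = (-0.08205, +0.00237, +1.44600); u = 782.0·(-0.08205)/1.44600 + 329.1 = 284.7297, v = 681.0·(+0.00237)/1.44600 + 255.0 = 256.1160
M1: Pc = R·M1+t = (+0.10764, +0.04753, +1.38271); u = 782.0·(+0.10764)/1.38271 + 329.1 = 389.9763, v = 681.0·(+0.04753)/1.38271 + 255.0 = 278.4114
M2: Pc = R·M2+t = (+0.16925, -0.14157, +1.43240); u = 782.0·(+0.16925)/1.43240 + 329.1 = 421.4968, v = 681.0·(-0.14157)/1.43240 + 255.0 = 187.6944
M3: Pc = R·M3+t = (-0.02044, -0.18673, +1.49569); u = 782.0·(-0.02044)/1.49569 + 329.1 = 318.4133, v = 681.0·(-0.18673)/1.49569 + 255.0 = 169.9780

c0=(284.73, 256.12) c1=(389.98, 278.41) c2=(421.50, 187.69) c3=(318.41, 169.98)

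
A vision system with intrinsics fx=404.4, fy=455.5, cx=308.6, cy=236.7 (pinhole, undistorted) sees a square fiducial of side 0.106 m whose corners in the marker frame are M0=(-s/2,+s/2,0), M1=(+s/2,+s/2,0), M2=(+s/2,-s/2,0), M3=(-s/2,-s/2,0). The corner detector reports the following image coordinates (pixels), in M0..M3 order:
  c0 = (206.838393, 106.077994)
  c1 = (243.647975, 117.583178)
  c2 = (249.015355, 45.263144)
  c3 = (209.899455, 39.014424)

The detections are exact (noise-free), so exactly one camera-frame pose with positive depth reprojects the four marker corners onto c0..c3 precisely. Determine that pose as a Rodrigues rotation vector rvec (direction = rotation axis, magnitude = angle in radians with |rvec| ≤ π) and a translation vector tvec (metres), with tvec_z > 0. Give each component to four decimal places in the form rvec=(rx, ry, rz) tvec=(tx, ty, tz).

Intrinsics K: fx=404.4, fy=455.5, cx=308.6, cy=236.7
Marker side s = 0.106 m; corners in marker frame (Z=0):
  M0 = (-0.0530, +0.0530, 0)
  M1 = (+0.0530, +0.0530, 0)
  M2 = (+0.0530, -0.0530, 0)
  M3 = (-0.0530, -0.0530, 0)
Detected image corners:
  c0 = (206.838393, 106.077994) px
  c1 = (243.647975, 117.583178) px
  c2 = (249.015355, 45.263144) px
  c3 = (209.899455, 39.014424) px
Planar DLT: solve 8×8 A·h = b for H (H[2,2]=1):
  H  [+181.97653 +71.46680 +226.51761]
  H  [+24.82863 +693.96438 +77.70258]
  H  [-0.77361 +0.48725 +1.00000]
B = K⁻¹H; ‖b₁‖=1.374481, ‖b₂‖=1.374481; λ = 2/(‖b₁‖+‖b₂‖) = 0.727547, sign → tz>0 ⇒ λ=+0.727547
r₁ = λ·B[:,0] = (+0.75690,+0.33214,-0.56284); r₂ = λ·B[:,1] = (-0.14195,+0.92422,+0.35450)
r₃ = r₁×r₂ = (+0.63793,-0.18843,+0.74668); SVD([r₁ r₂ r₃]) → R = UVᵀ:
  R  [+0.75690 -0.14195 +0.63793]
  R  [+0.33214 +0.92422 -0.18843]
  R  [-0.56284 +0.35450 +0.74668]
t = (-0.14767, -0.25396, +0.72755) m
tr R = 2.427801; θ = arccos((tr R − 1)/2) = 0.775743 rad = 44.447°
axis k = ((R−Rᵀ)₃₂, (R−Rᵀ)₁₃, (R−Rᵀ)₂₁) / (2 sinθ) = (+0.387669, +0.857393, +0.338513)
rvec = θ·k = (+0.300732, +0.665117, +0.262599)

rvec=(0.3007, 0.6651, 0.2626) tvec=(-0.1477, -0.2540, 0.7275)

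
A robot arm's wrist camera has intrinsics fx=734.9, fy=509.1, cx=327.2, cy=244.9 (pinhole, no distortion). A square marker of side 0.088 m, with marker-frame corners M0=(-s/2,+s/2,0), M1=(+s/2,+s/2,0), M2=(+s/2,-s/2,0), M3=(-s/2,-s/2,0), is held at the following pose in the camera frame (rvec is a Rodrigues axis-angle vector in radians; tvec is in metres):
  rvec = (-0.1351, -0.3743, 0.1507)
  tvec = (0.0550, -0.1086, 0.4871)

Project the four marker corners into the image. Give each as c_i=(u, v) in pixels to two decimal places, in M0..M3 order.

c0=(341.74, 164.89) c1=(460.84, 185.37) c2=(472.57, 100.86) c3=(357.71, 75.49)

Intrinsics K: fx=734.9, fy=509.1, cx=327.2, cy=244.9
Marker side s = 0.088 m; corners in marker frame (Z=0):
  M0 = (-0.0440, +0.0440, 0)
  M1 = (+0.0440, +0.0440, 0)
  M2 = (+0.0440, -0.0440, 0)
  M3 = (-0.0440, -0.0440, 0)
rvec = (-0.1351, -0.3743, 0.1507), |rvec| = θ = 0.42551 rad = 24.380°
Rodrigues: sinθ=0.41279, 1−cosθ=0.08917; R = I + sinθ·[k]× + (1−cosθ)·[k]×²:
    [+0.91982 -0.12129 -0.37313]
    [+0.17110 +0.97983 +0.10328]
    [+0.35308 -0.15884 +0.92201]
t = (0.0550, -0.1086, 0.4871) m
M0: Pc = R·M0+t = (+0.00919, -0.07302, +0.46458); u = 734.9·(+0.00919)/0.46458 + 327.2 = 341.7397, v = 509.1·(-0.07302)/0.46458 + 244.9 = 164.8862
M1: Pc = R·M1+t = (+0.09014, -0.05796, +0.49565); u = 734.9·(+0.09014)/0.49565 + 327.2 = 460.8443, v = 509.1·(-0.05796)/0.49565 + 244.9 = 185.3674
M2: Pc = R·M2+t = (+0.10081, -0.14418, +0.50962); u = 734.9·(+0.10081)/0.50962 + 327.2 = 472.5702, v = 509.1·(-0.14418)/0.50962 + 244.9 = 100.8644
M3: Pc = R·M3+t = (+0.01986, -0.15924, +0.47855); u = 734.9·(+0.01986)/0.47855 + 327.2 = 357.7058, v = 509.1·(-0.15924)/0.47855 + 244.9 = 75.4949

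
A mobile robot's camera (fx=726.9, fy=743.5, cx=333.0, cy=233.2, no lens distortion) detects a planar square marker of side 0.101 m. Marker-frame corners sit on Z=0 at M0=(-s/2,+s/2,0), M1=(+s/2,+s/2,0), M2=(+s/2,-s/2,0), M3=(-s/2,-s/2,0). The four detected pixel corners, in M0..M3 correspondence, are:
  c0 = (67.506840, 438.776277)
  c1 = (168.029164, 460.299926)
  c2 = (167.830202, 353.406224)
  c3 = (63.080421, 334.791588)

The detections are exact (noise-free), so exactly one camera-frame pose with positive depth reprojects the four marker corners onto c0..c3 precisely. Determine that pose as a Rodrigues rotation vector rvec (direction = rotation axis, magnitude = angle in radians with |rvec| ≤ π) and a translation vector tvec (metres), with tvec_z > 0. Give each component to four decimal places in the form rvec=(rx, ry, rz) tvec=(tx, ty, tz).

Intrinsics K: fx=726.9, fy=743.5, cx=333.0, cy=233.2
Marker side s = 0.101 m; corners in marker frame (Z=0):
  M0 = (-0.0505, +0.0505, 0)
  M1 = (+0.0505, +0.0505, 0)
  M2 = (+0.0505, -0.0505, 0)
  M3 = (-0.0505, -0.0505, 0)
Detected image corners:
  c0 = (67.506840, 438.776277) px
  c1 = (168.029164, 460.299926) px
  c2 = (167.830202, 353.406224) px
  c3 = (63.080421, 334.791588) px
Planar DLT: solve 8×8 A·h = b for H (H[2,2]=1):
  H  [+974.67731 +71.75135 +115.72294]
  H  [+59.20911 +1208.67283 +397.74684]
  H  [-0.35230 +0.41575 +1.00000]
B = K⁻¹H; ‖b₁‖=1.554685, ‖b₂‖=1.554685; λ = 2/(‖b₁‖+‖b₂‖) = 0.643217, sign → tz>0 ⇒ λ=+0.643217
r₁ = λ·B[:,0] = (+0.96628,+0.12230,-0.22660); r₂ = λ·B[:,1] = (-0.05901,+0.96177,+0.26742)
r₃ = r₁×r₂ = (+0.25064,-0.24503,+0.93656); SVD([r₁ r₂ r₃]) → R = UVᵀ:
  R  [+0.96628 -0.05901 +0.25064]
  R  [+0.12230 +0.96177 -0.24503]
  R  [-0.22660 +0.26742 +0.93656]
t = (-0.19226, +0.14235, +0.64322) m
tr R = 2.864608; θ = arccos((tr R − 1)/2) = 0.370064 rad = 21.203°
axis k = ((R−Rᵀ)₃₂, (R−Rᵀ)₁₃, (R−Rᵀ)₂₁) / (2 sinθ) = (+0.708428, +0.659773, +0.250656)
rvec = θ·k = (+0.262164, +0.244159, +0.092759)

rvec=(0.2622, 0.2442, 0.0928) tvec=(-0.1923, 0.1424, 0.6432)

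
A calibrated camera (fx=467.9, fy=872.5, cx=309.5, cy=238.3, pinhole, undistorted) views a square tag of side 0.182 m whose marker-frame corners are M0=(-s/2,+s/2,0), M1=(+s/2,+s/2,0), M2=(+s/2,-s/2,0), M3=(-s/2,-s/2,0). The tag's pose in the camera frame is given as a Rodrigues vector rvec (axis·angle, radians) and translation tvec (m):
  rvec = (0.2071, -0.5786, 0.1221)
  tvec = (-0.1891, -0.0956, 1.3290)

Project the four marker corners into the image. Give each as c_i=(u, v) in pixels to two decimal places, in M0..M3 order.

c0=(208.05, 230.02) c1=(266.14, 237.03) c2=(275.96, 123.92) c3=(217.32, 107.73)

Intrinsics K: fx=467.9, fy=872.5, cx=309.5, cy=238.3
Marker side s = 0.182 m; corners in marker frame (Z=0):
  M0 = (-0.0910, +0.0910, 0)
  M1 = (+0.0910, +0.0910, 0)
  M2 = (+0.0910, -0.0910, 0)
  M3 = (-0.0910, -0.0910, 0)
rvec = (0.2071, -0.5786, 0.1221), |rvec| = θ = 0.62656 rad = 35.899°
Rodrigues: sinθ=0.58636, 1−cosθ=0.18995; R = I + sinθ·[k]× + (1−cosθ)·[k]×²:
    [+0.83080 -0.17225 -0.52924]
    [+0.05629 +0.97203 -0.22800]
    [+0.55371 +0.15963 +0.81726]
t = (-0.1891, -0.0956, 1.3290) m
M0: Pc = R·M0+t = (-0.28038, -0.01227, +1.29314); u = 467.9·(-0.28038)/1.29314 + 309.5 = 208.0502, v = 872.5·(-0.01227)/1.29314 + 238.3 = 230.0232
M1: Pc = R·M1+t = (-0.12917, -0.00202, +1.39391); u = 467.9·(-0.12917)/1.39391 + 309.5 = 266.1406, v = 872.5·(-0.00202)/1.39391 + 238.3 = 237.0338
M2: Pc = R·M2+t = (-0.09782, -0.17893, +1.36486); u = 467.9·(-0.09782)/1.36486 + 309.5 = 275.9646, v = 872.5·(-0.17893)/1.36486 + 238.3 = 123.9155
M3: Pc = R·M3+t = (-0.24903, -0.18918, +1.26409); u = 467.9·(-0.24903)/1.26409 + 309.5 = 217.3223, v = 872.5·(-0.18918)/1.26409 + 238.3 = 107.7257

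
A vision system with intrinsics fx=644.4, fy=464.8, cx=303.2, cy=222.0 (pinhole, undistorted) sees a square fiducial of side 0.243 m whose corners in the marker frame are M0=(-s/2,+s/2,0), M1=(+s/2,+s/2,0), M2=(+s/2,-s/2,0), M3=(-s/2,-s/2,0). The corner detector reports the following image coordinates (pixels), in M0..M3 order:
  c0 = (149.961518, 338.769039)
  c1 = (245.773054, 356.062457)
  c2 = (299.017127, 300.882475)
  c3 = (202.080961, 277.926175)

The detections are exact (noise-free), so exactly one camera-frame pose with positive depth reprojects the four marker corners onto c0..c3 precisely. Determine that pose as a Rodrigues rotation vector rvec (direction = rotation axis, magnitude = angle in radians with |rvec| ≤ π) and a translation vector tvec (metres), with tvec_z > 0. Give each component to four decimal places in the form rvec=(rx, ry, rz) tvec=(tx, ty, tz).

rvec=(0.4521, -0.3943, 0.4777) tvec=(-0.1715, 0.2981, 1.4199)

Intrinsics K: fx=644.4, fy=464.8, cx=303.2, cy=222.0
Marker side s = 0.243 m; corners in marker frame (Z=0):
  M0 = (-0.1215, +0.1215, 0)
  M1 = (+0.1215, +0.1215, 0)
  M2 = (+0.1215, -0.1215, 0)
  M3 = (-0.1215, -0.1215, 0)
Detected image corners:
  c0 = (149.961518, 338.769039) px
  c1 = (245.773054, 356.062457) px
  c2 = (299.017127, 300.882475) px
  c3 = (202.080961, 277.926175) px
Planar DLT: solve 8×8 A·h = b for H (H[2,2]=1):
  H  [+469.10749 -166.45142 +225.38323]
  H  [+185.56118 +309.90011 +319.59854]
  H  [+0.32367 +0.22496 +1.00000]
B = K⁻¹H; ‖b₁‖=0.704287, ‖b₂‖=0.704287; λ = 2/(‖b₁‖+‖b₂‖) = 1.419876, sign → tz>0 ⇒ λ=+1.419876
r₁ = λ·B[:,0] = (+0.81740,+0.34735,+0.45958); r₂ = λ·B[:,1] = (-0.51705,+0.79413,+0.31941)
r₃ = r₁×r₂ = (-0.25402,-0.49871,+0.82871); SVD([r₁ r₂ r₃]) → R = UVᵀ:
  R  [+0.81740 -0.51705 -0.25402]
  R  [+0.34735 +0.79413 -0.49871]
  R  [+0.45958 +0.31941 +0.82871]
t = (-0.17146, +0.29815, +1.41988) m
tr R = 2.440238; θ = arccos((tr R − 1)/2) = 0.766822 rad = 43.936°
axis k = ((R−Rᵀ)₃₂, (R−Rᵀ)₁₃, (R−Rᵀ)₂₁) / (2 sinθ) = (+0.589549, -0.514229, +0.622898)
rvec = θ·k = (+0.452079, -0.394322, +0.477652)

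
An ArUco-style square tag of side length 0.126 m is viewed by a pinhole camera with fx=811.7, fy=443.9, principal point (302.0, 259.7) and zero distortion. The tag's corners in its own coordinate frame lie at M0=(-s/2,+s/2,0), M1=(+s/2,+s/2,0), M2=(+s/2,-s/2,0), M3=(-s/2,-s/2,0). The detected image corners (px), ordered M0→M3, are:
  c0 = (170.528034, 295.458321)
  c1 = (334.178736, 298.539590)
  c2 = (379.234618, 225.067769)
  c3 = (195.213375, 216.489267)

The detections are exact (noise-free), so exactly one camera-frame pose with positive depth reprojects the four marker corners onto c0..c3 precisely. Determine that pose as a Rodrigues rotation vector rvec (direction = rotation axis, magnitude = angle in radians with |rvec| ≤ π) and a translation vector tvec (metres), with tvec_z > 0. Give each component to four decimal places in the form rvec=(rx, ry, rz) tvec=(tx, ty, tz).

Intrinsics K: fx=811.7, fy=443.9, cx=302.0, cy=259.7
Marker side s = 0.126 m; corners in marker frame (Z=0):
  M0 = (-0.0630, +0.0630, 0)
  M1 = (+0.0630, +0.0630, 0)
  M2 = (+0.0630, -0.0630, 0)
  M3 = (-0.0630, -0.0630, 0)
Detected image corners:
  c0 = (170.528034, 295.458321) px
  c1 = (334.178736, 298.539590) px
  c2 = (379.234618, 225.067769) px
  c3 = (195.213375, 216.489267) px
Planar DLT: solve 8×8 A·h = b for H (H[2,2]=1):
  H  [+1507.60305 -1.63831 +271.36174]
  H  [+172.66652 +870.65577 +261.45010]
  H  [+0.49369 +1.02905 +1.00000]
B = K⁻¹H; ‖b₁‖=1.747825, ‖b₂‖=1.747825; λ = 2/(‖b₁‖+‖b₂‖) = 0.572140, sign → tz>0 ⇒ λ=+0.572140
r₁ = λ·B[:,0] = (+0.95757,+0.05730,+0.28246); r₂ = λ·B[:,1] = (-0.22021,+0.77773,+0.58876)
r₃ = r₁×r₂ = (-0.18595,-0.62598,+0.75735); SVD([r₁ r₂ r₃]) → R = UVᵀ:
  R  [+0.95757 -0.22021 -0.18595]
  R  [+0.05730 +0.77773 -0.62598]
  R  [+0.28246 +0.58876 +0.75735]
t = (-0.02160, +0.00226, +0.57214) m
tr R = 2.492645; θ = arccos((tr R − 1)/2) = 0.728277 rad = 41.727°
axis k = ((R−Rᵀ)₃₂, (R−Rᵀ)₁₃, (R−Rᵀ)₂₁) / (2 sinθ) = (+0.912537, -0.351877, +0.208468)
rvec = θ·k = (+0.664579, -0.256264, +0.151822)

rvec=(0.6646, -0.2563, 0.1518) tvec=(-0.0216, 0.0023, 0.5721)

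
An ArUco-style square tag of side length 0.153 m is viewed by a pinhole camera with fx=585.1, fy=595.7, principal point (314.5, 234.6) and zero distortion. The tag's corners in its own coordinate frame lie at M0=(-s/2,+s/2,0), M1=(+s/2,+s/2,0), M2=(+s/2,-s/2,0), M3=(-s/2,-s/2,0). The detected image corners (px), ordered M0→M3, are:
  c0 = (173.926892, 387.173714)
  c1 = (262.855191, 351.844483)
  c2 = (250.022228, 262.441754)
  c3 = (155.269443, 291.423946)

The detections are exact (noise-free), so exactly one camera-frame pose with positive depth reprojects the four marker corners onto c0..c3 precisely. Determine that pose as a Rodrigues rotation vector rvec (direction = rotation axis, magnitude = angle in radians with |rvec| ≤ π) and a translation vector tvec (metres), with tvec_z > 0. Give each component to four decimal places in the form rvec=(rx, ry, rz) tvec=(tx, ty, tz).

Intrinsics K: fx=585.1, fy=595.7, cx=314.5, cy=234.6
Marker side s = 0.153 m; corners in marker frame (Z=0):
  M0 = (-0.0765, +0.0765, 0)
  M1 = (+0.0765, +0.0765, 0)
  M2 = (+0.0765, -0.0765, 0)
  M3 = (-0.0765, -0.0765, 0)
Detected image corners:
  c0 = (173.926892, 387.173714) px
  c1 = (262.855191, 351.844483) px
  c2 = (250.022228, 262.441754) px
  c3 = (155.269443, 291.423946) px
Planar DLT: solve 8×8 A·h = b for H (H[2,2]=1):
  H  [+717.43973 +169.18941 +212.67341]
  H  [-30.05616 +707.19894 +323.66222]
  H  [+0.55881 +0.31870 +1.00000]
B = K⁻¹H; ‖b₁‖=1.114713, ‖b₂‖=1.114713; λ = 2/(‖b₁‖+‖b₂‖) = 0.897092, sign → tz>0 ⇒ λ=+0.897092
r₁ = λ·B[:,0] = (+0.83054,-0.24269,+0.50130); r₂ = λ·B[:,1] = (+0.10573,+0.95241,+0.28591)
r₃ = r₁×r₂ = (-0.54683,-0.18446,+0.81667); SVD([r₁ r₂ r₃]) → R = UVᵀ:
  R  [+0.83054 +0.10573 -0.54683]
  R  [-0.24269 +0.95241 -0.18446]
  R  [+0.50130 +0.28591 +0.81667]
t = (-0.15612, +0.13412, +0.89709) m
tr R = 2.599623; θ = arccos((tr R − 1)/2) = 0.643815 rad = 36.888°
axis k = ((R−Rᵀ)₃₂, (R−Rᵀ)₁₃, (R−Rᵀ)₂₁) / (2 sinθ) = (+0.391807, -0.873074, -0.290222)
rvec = θ·k = (+0.252252, -0.562098, -0.186849)

rvec=(0.2523, -0.5621, -0.1868) tvec=(-0.1561, 0.1341, 0.8971)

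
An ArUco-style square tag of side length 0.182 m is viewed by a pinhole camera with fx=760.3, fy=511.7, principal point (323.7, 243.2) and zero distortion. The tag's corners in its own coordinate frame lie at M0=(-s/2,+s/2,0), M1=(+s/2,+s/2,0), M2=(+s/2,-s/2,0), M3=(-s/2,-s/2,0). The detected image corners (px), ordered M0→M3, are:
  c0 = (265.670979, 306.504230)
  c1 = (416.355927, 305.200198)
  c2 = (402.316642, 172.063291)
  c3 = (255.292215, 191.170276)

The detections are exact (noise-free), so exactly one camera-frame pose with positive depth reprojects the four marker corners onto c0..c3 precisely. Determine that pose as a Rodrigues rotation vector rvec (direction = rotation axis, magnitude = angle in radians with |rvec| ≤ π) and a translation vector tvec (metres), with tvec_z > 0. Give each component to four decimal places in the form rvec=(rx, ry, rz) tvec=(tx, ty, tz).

Intrinsics K: fx=760.3, fy=511.7, cx=323.7, cy=243.2
Marker side s = 0.182 m; corners in marker frame (Z=0):
  M0 = (-0.0910, +0.0910, 0)
  M1 = (+0.0910, +0.0910, 0)
  M2 = (+0.0910, -0.0910, 0)
  M3 = (-0.0910, -0.0910, 0)
Detected image corners:
  c0 = (265.670979, 306.504230) px
  c1 = (416.355927, 305.200198) px
  c2 = (402.316642, 172.063291) px
  c3 = (255.292215, 191.170276) px
Planar DLT: solve 8×8 A·h = b for H (H[2,2]=1):
  H  [+552.19615 +42.89126 +329.49831]
  H  [-249.69652 +662.00497 +243.70673]
  H  [-0.79312 -0.07007 +1.00000]
B = K⁻¹H; ‖b₁‖=1.331681, ‖b₂‖=1.331681; λ = 2/(‖b₁‖+‖b₂‖) = 0.750931, sign → tz>0 ⇒ λ=+0.750931
r₁ = λ·B[:,0] = (+0.79896,-0.08337,-0.59558); r₂ = λ·B[:,1] = (+0.06476,+0.99651,-0.05261)
r₃ = r₁×r₂ = (+0.59789,+0.00347,+0.80157); SVD([r₁ r₂ r₃]) → R = UVᵀ:
  R  [+0.79896 +0.06476 +0.59789]
  R  [-0.08337 +0.99651 +0.00347]
  R  [-0.59558 -0.05261 +0.80157]
t = (+0.00573, +0.00074, +0.75093) m
tr R = 2.597046; θ = arccos((tr R − 1)/2) = 0.645959 rad = 37.011°
axis k = ((R−Rᵀ)₃₂, (R−Rᵀ)₁₃, (R−Rᵀ)₂₁) / (2 sinθ) = (-0.046580, +0.991308, -0.123041)
rvec = θ·k = (-0.030089, +0.640344, -0.079480)

rvec=(-0.0301, 0.6403, -0.0795) tvec=(0.0057, 0.0007, 0.7509)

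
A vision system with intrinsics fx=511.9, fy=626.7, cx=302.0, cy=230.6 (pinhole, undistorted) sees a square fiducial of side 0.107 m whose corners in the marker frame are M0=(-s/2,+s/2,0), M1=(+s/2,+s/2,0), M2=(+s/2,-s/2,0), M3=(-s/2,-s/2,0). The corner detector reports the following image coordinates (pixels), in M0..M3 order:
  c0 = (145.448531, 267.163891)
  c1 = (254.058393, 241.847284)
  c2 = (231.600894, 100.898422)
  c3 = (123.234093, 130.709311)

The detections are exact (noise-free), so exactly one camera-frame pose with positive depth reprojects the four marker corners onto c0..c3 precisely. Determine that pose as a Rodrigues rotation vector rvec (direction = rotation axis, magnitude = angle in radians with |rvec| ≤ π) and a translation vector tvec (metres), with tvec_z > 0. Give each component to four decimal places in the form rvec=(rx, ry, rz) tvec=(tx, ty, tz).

rvec=(0.0322, 0.1385, -0.1892) tvec=(-0.1061, -0.0342, 0.4754)

Intrinsics K: fx=511.9, fy=626.7, cx=302.0, cy=230.6
Marker side s = 0.107 m; corners in marker frame (Z=0):
  M0 = (-0.0535, +0.0535, 0)
  M1 = (+0.0535, +0.0535, 0)
  M2 = (+0.0535, -0.0535, 0)
  M3 = (-0.0535, -0.0535, 0)
Detected image corners:
  c0 = (145.448531, 267.163891) px
  c1 = (254.058393, 241.847284) px
  c2 = (231.600894, 100.898422) px
  c3 = (123.234093, 130.709311) px
Planar DLT: solve 8×8 A·h = b for H (H[2,2]=1):
  H  [+958.29414 +216.23154 +187.75337]
  H  [-312.16654 +1303.31202 +185.51978]
  H  [-0.29492 +0.03978 +1.00000]
B = K⁻¹H; ‖b₁‖=2.103564, ‖b₂‖=2.103564; λ = 2/(‖b₁‖+‖b₂‖) = 0.475384, sign → tz>0 ⇒ λ=+0.475384
r₁ = λ·B[:,0] = (+0.97265,-0.18521,-0.14020); r₂ = λ·B[:,1] = (+0.18965,+0.98167,+0.01891)
r₃ = r₁×r₂ = (+0.13413,-0.04498,+0.98994); SVD([r₁ r₂ r₃]) → R = UVᵀ:
  R  [+0.97265 +0.18965 +0.13413]
  R  [-0.18521 +0.98167 -0.04498]
  R  [-0.14020 +0.01891 +0.98994]
t = (-0.10610, -0.03420, +0.47538) m
tr R = 2.944259; θ = arccos((tr R − 1)/2) = 0.236647 rad = 13.559°
axis k = ((R−Rᵀ)₃₂, (R−Rᵀ)₁₃, (R−Rᵀ)₂₁) / (2 sinθ) = (+0.136267, +0.585064, -0.799457)
rvec = θ·k = (+0.032247, +0.138453, -0.189189)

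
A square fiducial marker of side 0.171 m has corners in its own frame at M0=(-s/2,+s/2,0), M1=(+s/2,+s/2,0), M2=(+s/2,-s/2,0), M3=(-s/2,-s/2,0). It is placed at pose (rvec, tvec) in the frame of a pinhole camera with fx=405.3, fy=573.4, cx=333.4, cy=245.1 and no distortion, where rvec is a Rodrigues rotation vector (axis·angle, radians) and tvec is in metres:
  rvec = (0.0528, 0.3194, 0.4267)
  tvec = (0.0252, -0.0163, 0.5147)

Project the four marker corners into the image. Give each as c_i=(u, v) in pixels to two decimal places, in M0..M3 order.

Intrinsics K: fx=405.3, fy=573.4, cx=333.4, cy=245.1
Marker side s = 0.171 m; corners in marker frame (Z=0):
  M0 = (-0.0855, +0.0855, 0)
  M1 = (+0.0855, +0.0855, 0)
  M2 = (+0.0855, -0.0855, 0)
  M3 = (-0.0855, -0.0855, 0)
rvec = (0.0528, 0.3194, 0.4267), |rvec| = θ = 0.53561 rad = 30.688°
Rodrigues: sinθ=0.51036, 1−cosθ=0.14004; R = I + sinθ·[k]× + (1−cosθ)·[k]×²:
    [+0.86132 -0.39836 +0.31534]
    [+0.41482 +0.90976 +0.01622]
    [-0.29335 +0.11684 +0.94884]
t = (0.0252, -0.0163, 0.5147) m
M0: Pc = R·M0+t = (-0.08250, +0.02602, +0.54977); u = 405.3·(-0.08250)/0.54977 + 333.4 = 272.5781, v = 573.4·(+0.02602)/0.54977 + 245.1 = 272.2353
M1: Pc = R·M1+t = (+0.06478, +0.09695, +0.49961); u = 405.3·(+0.06478)/0.49961 + 333.4 = 385.9545, v = 573.4·(+0.09695)/0.49961 + 245.1 = 356.3711
M2: Pc = R·M2+t = (+0.13290, -0.05862, +0.47963); u = 405.3·(+0.13290)/0.47963 + 333.4 = 445.7062, v = 573.4·(-0.05862)/0.47963 + 245.1 = 175.0228
M3: Pc = R·M3+t = (-0.01438, -0.12955, +0.52979); u = 405.3·(-0.01438)/0.52979 + 333.4 = 322.3965, v = 573.4·(-0.12955)/0.52979 + 245.1 = 104.8847

c0=(272.58, 272.24) c1=(385.95, 356.37) c2=(445.71, 175.02) c3=(322.40, 104.88)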